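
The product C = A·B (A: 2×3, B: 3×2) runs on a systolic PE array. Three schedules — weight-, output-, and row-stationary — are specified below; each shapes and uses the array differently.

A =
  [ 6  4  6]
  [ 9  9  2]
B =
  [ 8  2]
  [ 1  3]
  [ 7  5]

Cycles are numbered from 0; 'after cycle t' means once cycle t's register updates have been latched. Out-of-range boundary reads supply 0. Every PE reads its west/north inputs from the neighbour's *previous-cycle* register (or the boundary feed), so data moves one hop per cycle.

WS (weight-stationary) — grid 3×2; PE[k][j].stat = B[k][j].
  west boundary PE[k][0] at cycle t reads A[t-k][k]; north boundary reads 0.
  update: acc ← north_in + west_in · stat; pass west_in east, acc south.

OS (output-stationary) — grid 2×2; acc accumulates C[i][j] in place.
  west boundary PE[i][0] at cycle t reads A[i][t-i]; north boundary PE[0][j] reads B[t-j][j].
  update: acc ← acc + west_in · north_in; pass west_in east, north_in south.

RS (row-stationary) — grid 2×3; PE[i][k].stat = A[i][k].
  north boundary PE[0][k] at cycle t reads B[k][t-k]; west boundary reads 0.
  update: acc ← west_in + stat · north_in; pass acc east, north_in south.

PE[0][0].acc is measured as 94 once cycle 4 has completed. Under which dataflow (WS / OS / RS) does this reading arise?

dataflow = OS

WS (3×2 grid), PE[0][0]:
  c0 r0c0: 48 / 6 / 48
  c1 r0c0: 72 / 9 / 72
  c2 r0c0: 0 / 0 / 0
  c3 r0c0: 0 / 0 / 0
  c4 r0c0: 0 / 0 / 0
OS (2×2 grid), PE[0][0]:
  c0 r0c0: 48 / 6 / 8
  c1 r0c0: 52 / 4 / 1
  c2 r0c0: 94 / 6 / 7
  c3 r0c0: 94 / 0 / 0
  c4 r0c0: 94 / 0 / 0
RS (2×3 grid), PE[0][0]:
  c0 r0c0: 48 / 48 / 8
  c1 r0c0: 12 / 12 / 2
  c2 r0c0: 0 / 0 / 0
  c3 r0c0: 0 / 0 / 0
  c4 r0c0: 0 / 0 / 0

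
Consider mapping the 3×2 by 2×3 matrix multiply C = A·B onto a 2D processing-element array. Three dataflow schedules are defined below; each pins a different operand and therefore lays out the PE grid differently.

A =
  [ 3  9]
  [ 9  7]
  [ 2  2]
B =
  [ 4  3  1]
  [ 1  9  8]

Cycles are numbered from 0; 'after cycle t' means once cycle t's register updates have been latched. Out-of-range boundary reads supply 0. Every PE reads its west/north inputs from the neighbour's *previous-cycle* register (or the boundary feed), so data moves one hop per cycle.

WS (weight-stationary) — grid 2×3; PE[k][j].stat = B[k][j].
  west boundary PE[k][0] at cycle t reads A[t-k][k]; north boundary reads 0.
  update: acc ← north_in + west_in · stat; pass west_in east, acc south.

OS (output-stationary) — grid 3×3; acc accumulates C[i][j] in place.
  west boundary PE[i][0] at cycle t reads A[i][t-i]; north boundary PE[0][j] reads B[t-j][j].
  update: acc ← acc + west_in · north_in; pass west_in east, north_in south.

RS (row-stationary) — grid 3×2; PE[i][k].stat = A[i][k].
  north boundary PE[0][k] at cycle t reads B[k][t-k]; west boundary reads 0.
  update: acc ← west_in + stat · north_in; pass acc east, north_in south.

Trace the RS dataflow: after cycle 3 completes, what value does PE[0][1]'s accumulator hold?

PE[0][1].acc = 75

RS 3×2: PE[0][1] cycle-by-cycle (with neighbour feeds):
  [0] (0,0) acc=12 (h:12 v:4)
  [0] (0,1) acc=0 (h:0 v:0)
  [1] (0,0) acc=9 (h:9 v:3)
  [1] (0,1) acc=21 (h:21 v:1)
  [2] (0,0) acc=3 (h:3 v:1)
  [2] (0,1) acc=90 (h:90 v:9)
  [3] (0,0) acc=0 (h:0 v:0)
  [3] (0,1) acc=75 (h:75 v:8)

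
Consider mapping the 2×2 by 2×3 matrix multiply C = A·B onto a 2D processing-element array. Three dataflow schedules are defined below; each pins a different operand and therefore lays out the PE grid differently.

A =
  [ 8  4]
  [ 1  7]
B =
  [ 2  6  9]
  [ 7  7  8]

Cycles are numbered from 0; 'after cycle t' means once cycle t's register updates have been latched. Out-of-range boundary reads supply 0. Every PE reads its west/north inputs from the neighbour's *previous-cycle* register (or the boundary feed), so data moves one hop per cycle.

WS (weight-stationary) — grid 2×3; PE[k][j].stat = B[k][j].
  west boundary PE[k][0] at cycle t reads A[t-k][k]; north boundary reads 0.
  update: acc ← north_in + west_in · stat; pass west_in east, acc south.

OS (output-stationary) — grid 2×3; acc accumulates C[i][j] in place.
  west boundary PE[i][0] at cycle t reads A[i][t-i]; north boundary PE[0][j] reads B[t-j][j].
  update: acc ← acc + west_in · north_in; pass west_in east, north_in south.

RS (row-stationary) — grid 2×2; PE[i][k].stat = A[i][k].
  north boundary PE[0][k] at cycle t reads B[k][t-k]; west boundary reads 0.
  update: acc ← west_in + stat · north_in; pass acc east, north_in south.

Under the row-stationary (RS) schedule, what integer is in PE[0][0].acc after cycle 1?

RS 2×2: PE[0][0] cycle-by-cycle (with neighbour feeds):
  0: (0,0).acc=16  regs=<16,2>
  1: (0,0).acc=48  regs=<48,6>

PE[0][0].acc = 48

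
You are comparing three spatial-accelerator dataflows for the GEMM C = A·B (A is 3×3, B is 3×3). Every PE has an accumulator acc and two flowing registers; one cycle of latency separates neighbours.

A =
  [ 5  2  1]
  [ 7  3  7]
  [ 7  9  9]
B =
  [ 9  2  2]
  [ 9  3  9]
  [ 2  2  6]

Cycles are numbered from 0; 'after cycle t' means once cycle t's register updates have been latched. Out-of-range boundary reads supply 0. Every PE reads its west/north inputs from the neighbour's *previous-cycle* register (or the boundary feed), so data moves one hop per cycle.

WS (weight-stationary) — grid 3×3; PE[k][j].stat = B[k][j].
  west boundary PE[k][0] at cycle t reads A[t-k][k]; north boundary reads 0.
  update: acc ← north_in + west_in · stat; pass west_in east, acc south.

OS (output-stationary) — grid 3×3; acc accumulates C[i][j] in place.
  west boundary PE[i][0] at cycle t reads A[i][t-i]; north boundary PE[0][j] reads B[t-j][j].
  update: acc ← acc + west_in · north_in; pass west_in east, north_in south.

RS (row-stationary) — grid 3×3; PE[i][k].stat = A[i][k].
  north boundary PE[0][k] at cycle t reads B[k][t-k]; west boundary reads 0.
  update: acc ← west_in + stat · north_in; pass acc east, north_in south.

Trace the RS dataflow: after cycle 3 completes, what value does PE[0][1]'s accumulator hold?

RS (3×3). Following PE[0][1] plus its west/north inputs:
  cycle 0: PE[0][0] → acc 45, east 45, south 9
  cycle 0: PE[0][1] → acc 0, east 0, south 0
  cycle 1: PE[0][0] → acc 10, east 10, south 2
  cycle 1: PE[0][1] → acc 63, east 63, south 9
  cycle 2: PE[0][0] → acc 10, east 10, south 2
  cycle 2: PE[0][1] → acc 16, east 16, south 3
  cycle 3: PE[0][0] → acc 0, east 0, south 0
  cycle 3: PE[0][1] → acc 28, east 28, south 9

PE[0][1].acc = 28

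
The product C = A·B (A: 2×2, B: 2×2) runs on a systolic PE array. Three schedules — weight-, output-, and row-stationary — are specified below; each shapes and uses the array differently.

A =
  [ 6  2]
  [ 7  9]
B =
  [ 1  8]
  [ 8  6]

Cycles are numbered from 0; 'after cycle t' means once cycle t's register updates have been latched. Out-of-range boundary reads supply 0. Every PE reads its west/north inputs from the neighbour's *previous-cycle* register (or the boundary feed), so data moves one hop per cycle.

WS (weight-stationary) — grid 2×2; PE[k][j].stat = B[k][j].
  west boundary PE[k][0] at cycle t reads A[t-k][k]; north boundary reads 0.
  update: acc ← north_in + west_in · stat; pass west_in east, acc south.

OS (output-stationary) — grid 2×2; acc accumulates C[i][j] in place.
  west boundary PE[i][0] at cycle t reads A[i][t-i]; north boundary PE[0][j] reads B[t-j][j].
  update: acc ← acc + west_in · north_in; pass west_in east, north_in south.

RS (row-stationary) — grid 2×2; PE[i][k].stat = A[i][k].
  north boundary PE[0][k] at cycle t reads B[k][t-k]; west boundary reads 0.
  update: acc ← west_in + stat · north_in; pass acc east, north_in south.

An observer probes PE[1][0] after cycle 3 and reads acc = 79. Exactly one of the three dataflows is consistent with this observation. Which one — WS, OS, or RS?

dataflow = OS

— WS: 2×2; PE[1][0] trace:
  after 0 — PE[1][0] acc=0, pass-E 0, pass-S 0
  after 1 — PE[1][0] acc=22, pass-E 2, pass-S 22
  after 2 — PE[1][0] acc=79, pass-E 9, pass-S 79
  after 3 — PE[1][0] acc=0, pass-E 0, pass-S 0
— OS: 2×2; PE[1][0] trace:
  after 0 — PE[1][0] acc=0, pass-E 0, pass-S 0
  after 1 — PE[1][0] acc=7, pass-E 7, pass-S 1
  after 2 — PE[1][0] acc=79, pass-E 9, pass-S 8
  after 3 — PE[1][0] acc=79, pass-E 0, pass-S 0
— RS: 2×2; PE[1][0] trace:
  after 0 — PE[1][0] acc=0, pass-E 0, pass-S 0
  after 1 — PE[1][0] acc=7, pass-E 7, pass-S 1
  after 2 — PE[1][0] acc=56, pass-E 56, pass-S 8
  after 3 — PE[1][0] acc=0, pass-E 0, pass-S 0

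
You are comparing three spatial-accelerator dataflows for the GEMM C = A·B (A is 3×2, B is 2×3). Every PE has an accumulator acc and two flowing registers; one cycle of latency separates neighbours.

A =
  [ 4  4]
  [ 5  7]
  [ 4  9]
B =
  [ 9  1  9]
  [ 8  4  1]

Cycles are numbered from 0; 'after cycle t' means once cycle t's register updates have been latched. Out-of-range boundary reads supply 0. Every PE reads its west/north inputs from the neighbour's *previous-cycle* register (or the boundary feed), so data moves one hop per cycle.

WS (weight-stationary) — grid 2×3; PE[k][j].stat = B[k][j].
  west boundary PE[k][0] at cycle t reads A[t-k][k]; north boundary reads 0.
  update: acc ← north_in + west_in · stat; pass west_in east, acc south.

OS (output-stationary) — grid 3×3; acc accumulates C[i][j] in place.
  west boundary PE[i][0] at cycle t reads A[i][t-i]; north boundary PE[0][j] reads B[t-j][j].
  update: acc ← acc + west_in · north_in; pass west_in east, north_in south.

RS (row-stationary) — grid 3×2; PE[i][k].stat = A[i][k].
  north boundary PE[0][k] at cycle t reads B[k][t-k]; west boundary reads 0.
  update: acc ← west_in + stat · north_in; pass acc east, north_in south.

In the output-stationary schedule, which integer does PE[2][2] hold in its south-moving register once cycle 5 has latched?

Tracing OS — 3×3 array, target PE[2][2]:
  0: (1,2).acc=0  regs=<0,0>
  0: (2,1).acc=0  regs=<0,0>
  0: (2,2).acc=0  regs=<0,0>
  1: (1,2).acc=0  regs=<0,0>
  1: (2,1).acc=0  regs=<0,0>
  1: (2,2).acc=0  regs=<0,0>
  2: (1,2).acc=0  regs=<0,0>
  2: (2,1).acc=0  regs=<0,0>
  2: (2,2).acc=0  regs=<0,0>
  3: (1,2).acc=45  regs=<5,9>
  3: (2,1).acc=4  regs=<4,1>
  3: (2,2).acc=0  regs=<0,0>
  4: (1,2).acc=52  regs=<7,1>
  4: (2,1).acc=40  regs=<9,4>
  4: (2,2).acc=36  regs=<4,9>
  5: (1,2).acc=52  regs=<0,0>
  5: (2,1).acc=40  regs=<0,0>
  5: (2,2).acc=45  regs=<9,1>

register = 1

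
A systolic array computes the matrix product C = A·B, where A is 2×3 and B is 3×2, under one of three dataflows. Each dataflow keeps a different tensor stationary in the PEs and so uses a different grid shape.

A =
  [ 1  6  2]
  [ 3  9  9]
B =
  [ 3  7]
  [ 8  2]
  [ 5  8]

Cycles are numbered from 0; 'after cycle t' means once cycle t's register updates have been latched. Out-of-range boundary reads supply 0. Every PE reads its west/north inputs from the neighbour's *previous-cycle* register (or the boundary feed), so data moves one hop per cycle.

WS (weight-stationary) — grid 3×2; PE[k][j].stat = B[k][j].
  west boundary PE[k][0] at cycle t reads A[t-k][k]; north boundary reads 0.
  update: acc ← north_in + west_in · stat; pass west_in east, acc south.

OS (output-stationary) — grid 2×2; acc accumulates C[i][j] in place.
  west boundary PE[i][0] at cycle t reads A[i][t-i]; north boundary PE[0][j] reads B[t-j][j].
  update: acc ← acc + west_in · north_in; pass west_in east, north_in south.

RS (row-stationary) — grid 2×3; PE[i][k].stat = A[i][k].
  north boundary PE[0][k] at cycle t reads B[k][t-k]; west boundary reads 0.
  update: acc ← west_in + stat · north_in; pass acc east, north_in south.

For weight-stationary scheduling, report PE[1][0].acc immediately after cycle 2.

WS (3×2). Following PE[1][0] plus its west/north inputs:
  c0 r0c0: 3 / 1 / 3
  c0 r1c0: 0 / 0 / 0
  c1 r0c0: 9 / 3 / 9
  c1 r1c0: 51 / 6 / 51
  c2 r0c0: 0 / 0 / 0
  c2 r1c0: 81 / 9 / 81

PE[1][0].acc = 81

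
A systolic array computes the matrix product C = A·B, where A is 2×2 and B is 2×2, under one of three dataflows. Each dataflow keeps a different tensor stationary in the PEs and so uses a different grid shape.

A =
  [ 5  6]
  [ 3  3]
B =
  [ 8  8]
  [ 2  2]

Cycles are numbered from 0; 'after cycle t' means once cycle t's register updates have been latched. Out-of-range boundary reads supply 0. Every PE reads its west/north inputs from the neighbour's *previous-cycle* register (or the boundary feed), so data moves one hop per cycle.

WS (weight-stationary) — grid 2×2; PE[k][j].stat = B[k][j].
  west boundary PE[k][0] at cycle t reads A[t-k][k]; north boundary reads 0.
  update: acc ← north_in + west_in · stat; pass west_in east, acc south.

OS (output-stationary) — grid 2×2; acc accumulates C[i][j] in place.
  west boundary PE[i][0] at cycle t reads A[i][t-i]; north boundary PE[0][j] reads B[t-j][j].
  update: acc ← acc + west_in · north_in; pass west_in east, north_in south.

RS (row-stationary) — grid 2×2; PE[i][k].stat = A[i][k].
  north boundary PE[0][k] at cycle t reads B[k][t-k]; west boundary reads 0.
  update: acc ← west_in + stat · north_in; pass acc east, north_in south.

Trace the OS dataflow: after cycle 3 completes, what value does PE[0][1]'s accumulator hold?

OS on a 2×2 grid — tracing PE[0][1] and its feeders:
  t=0 PE[0][0]: acc=40 h=5 v=8
  t=0 PE[0][1]: acc=0 h=0 v=0
  t=1 PE[0][0]: acc=52 h=6 v=2
  t=1 PE[0][1]: acc=40 h=5 v=8
  t=2 PE[0][0]: acc=52 h=0 v=0
  t=2 PE[0][1]: acc=52 h=6 v=2
  t=3 PE[0][0]: acc=52 h=0 v=0
  t=3 PE[0][1]: acc=52 h=0 v=0

PE[0][1].acc = 52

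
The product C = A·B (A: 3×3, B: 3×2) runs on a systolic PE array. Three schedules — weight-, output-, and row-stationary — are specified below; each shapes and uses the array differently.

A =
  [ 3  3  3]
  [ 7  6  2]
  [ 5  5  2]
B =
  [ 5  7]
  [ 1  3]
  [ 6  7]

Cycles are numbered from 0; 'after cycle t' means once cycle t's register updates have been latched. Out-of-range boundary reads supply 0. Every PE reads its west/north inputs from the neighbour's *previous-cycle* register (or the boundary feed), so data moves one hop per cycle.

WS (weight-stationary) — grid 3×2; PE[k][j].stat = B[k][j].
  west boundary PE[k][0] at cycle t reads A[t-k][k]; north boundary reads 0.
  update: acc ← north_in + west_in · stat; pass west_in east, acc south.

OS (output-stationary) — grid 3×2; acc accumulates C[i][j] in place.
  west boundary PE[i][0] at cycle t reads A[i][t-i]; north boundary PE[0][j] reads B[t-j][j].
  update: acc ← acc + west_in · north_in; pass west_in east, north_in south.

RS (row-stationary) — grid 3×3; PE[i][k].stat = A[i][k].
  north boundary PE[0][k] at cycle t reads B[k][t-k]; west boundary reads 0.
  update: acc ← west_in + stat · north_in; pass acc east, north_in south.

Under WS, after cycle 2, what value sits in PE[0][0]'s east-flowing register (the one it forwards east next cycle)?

WS (3×2). Following PE[0][0] plus its west/north inputs:
  after 0 — PE[0][0] acc=15, pass-E 3, pass-S 15
  after 1 — PE[0][0] acc=35, pass-E 7, pass-S 35
  after 2 — PE[0][0] acc=25, pass-E 5, pass-S 25

register = 5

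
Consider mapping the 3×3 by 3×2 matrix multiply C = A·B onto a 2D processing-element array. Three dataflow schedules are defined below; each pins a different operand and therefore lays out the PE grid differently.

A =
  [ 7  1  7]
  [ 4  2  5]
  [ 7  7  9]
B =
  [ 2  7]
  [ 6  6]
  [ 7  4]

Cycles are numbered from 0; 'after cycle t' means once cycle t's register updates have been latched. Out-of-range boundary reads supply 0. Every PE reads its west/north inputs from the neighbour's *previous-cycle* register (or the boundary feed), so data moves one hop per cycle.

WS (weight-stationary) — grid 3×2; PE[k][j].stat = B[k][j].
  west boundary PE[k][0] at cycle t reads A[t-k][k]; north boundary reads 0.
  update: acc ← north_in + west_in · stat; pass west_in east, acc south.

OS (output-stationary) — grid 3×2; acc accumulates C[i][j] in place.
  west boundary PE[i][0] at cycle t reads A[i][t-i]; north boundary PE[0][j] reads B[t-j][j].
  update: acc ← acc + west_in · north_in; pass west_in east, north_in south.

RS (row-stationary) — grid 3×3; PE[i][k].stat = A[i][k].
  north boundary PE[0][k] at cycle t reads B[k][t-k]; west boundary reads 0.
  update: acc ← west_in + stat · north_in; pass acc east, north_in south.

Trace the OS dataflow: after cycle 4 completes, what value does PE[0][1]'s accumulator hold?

PE[0][1].acc = 83

OS (3×2). Following PE[0][1] plus its west/north inputs:
  c0 r0c0: 14 / 7 / 2
  c0 r0c1: 0 / 0 / 0
  c1 r0c0: 20 / 1 / 6
  c1 r0c1: 49 / 7 / 7
  c2 r0c0: 69 / 7 / 7
  c2 r0c1: 55 / 1 / 6
  c3 r0c0: 69 / 0 / 0
  c3 r0c1: 83 / 7 / 4
  c4 r0c0: 69 / 0 / 0
  c4 r0c1: 83 / 0 / 0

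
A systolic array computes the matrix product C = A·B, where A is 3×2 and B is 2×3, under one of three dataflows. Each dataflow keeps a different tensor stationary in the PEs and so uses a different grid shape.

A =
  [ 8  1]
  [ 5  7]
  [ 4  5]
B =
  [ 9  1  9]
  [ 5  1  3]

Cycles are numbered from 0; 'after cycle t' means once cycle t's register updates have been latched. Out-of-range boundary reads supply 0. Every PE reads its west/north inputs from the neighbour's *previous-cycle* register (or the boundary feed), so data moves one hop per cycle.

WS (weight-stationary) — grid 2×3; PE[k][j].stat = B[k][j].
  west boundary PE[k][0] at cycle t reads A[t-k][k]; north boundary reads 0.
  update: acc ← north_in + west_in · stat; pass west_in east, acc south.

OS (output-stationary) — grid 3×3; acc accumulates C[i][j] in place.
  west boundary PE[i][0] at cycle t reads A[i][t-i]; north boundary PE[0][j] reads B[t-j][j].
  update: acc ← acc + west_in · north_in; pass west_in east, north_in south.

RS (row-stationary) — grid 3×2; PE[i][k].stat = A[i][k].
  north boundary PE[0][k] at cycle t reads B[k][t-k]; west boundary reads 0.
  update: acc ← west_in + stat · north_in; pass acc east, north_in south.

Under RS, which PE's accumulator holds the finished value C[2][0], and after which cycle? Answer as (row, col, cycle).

(row, col, cycle) = (2, 1, 3)

RS — PE[2][1] is where C[2][0] collects:
  0: (2,1).acc=0  regs=<0,0>
  1: (2,1).acc=0  regs=<0,0>
  2: (2,1).acc=0  regs=<0,0>
  3: (2,1).acc=61  regs=<61,5>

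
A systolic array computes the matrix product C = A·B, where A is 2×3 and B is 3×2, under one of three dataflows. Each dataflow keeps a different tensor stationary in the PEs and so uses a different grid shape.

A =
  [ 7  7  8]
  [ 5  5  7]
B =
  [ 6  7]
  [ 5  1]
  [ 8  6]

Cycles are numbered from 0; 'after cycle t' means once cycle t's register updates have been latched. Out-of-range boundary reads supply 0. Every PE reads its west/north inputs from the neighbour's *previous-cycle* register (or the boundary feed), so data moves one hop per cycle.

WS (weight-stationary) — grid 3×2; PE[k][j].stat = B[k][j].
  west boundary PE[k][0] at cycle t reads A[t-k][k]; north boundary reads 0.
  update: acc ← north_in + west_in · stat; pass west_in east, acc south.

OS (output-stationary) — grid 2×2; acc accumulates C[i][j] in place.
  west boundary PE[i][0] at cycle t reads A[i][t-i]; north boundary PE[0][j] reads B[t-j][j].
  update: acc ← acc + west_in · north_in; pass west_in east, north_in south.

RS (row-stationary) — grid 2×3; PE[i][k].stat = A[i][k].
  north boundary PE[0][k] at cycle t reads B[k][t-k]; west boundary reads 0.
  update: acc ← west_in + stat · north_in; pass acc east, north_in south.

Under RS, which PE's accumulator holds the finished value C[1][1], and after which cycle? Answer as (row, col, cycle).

(row, col, cycle) = (1, 2, 4)

RS: C[1][1] accumulates in PE[1][2]:
  [0] (1,2) acc=0 (h:0 v:0)
  [1] (1,2) acc=0 (h:0 v:0)
  [2] (1,2) acc=0 (h:0 v:0)
  [3] (1,2) acc=111 (h:111 v:8)
  [4] (1,2) acc=82 (h:82 v:6)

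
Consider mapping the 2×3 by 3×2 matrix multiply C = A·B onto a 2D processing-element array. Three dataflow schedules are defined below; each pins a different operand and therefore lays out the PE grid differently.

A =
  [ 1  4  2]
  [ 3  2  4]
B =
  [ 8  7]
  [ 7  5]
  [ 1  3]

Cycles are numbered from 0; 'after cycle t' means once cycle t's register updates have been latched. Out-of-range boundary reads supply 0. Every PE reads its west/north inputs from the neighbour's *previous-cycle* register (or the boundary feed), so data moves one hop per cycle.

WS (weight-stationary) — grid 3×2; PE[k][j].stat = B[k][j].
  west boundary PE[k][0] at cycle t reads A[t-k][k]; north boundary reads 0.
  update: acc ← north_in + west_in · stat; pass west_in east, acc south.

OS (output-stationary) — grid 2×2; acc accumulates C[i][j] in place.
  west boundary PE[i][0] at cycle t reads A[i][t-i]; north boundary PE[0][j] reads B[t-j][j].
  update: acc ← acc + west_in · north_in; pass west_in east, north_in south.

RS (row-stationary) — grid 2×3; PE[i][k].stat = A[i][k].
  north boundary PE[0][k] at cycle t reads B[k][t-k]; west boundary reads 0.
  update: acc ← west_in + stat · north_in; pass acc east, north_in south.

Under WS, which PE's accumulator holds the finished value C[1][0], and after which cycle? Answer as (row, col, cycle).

(row, col, cycle) = (2, 0, 3)

WS: C[1][0] accumulates in PE[2][0]:
  t=0 PE[2][0]: acc=0 h=0 v=0
  t=1 PE[2][0]: acc=0 h=0 v=0
  t=2 PE[2][0]: acc=38 h=2 v=38
  t=3 PE[2][0]: acc=42 h=4 v=42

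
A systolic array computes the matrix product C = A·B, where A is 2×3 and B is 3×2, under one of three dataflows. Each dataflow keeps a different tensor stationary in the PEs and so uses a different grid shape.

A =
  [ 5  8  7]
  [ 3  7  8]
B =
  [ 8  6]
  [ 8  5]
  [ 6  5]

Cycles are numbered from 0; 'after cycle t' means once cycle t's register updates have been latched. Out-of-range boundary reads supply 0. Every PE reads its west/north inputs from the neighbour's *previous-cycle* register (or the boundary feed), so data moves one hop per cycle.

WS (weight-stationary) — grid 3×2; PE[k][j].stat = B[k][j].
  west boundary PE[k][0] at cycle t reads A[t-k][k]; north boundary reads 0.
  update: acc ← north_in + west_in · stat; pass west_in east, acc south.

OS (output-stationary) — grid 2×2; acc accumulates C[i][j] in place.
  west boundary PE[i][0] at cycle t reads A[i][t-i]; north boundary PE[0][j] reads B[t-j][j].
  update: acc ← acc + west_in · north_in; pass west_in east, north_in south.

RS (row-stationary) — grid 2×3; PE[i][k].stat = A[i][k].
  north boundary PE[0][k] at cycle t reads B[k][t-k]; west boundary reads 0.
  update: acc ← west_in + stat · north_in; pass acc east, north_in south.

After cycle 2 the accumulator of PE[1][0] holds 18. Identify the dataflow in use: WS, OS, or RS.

dataflow = RS

— WS: 3×2; PE[1][0] trace:
  @0  [1,0]  acc 0  |  →0  ↓0
  @1  [1,0]  acc 104  |  →8  ↓104
  @2  [1,0]  acc 80  |  →7  ↓80
— OS: 2×2; PE[1][0] trace:
  @0  [1,0]  acc 0  |  →0  ↓0
  @1  [1,0]  acc 24  |  →3  ↓8
  @2  [1,0]  acc 80  |  →7  ↓8
— RS: 2×3; PE[1][0] trace:
  @0  [1,0]  acc 0  |  →0  ↓0
  @1  [1,0]  acc 24  |  →24  ↓8
  @2  [1,0]  acc 18  |  →18  ↓6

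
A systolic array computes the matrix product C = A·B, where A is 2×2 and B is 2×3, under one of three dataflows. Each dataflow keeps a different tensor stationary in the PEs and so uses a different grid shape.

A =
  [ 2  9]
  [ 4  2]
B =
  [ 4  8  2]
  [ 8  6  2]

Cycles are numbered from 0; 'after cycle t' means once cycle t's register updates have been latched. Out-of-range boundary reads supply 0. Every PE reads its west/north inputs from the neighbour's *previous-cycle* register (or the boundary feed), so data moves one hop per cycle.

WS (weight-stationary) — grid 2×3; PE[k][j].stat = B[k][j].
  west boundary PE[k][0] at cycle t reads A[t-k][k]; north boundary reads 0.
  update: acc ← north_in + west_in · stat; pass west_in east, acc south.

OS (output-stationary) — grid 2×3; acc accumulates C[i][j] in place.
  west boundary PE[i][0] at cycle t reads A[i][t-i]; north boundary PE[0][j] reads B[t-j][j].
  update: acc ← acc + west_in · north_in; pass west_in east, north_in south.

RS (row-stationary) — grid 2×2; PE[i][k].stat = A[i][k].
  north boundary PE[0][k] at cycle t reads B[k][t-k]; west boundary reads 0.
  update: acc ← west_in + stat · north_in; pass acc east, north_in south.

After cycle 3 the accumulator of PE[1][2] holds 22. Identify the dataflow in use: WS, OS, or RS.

dataflow = WS

— WS: 2×3; PE[1][2] trace:
  after 0 — PE[1][2] acc=0, pass-E 0, pass-S 0
  after 1 — PE[1][2] acc=0, pass-E 0, pass-S 0
  after 2 — PE[1][2] acc=0, pass-E 0, pass-S 0
  after 3 — PE[1][2] acc=22, pass-E 9, pass-S 22
— OS: 2×3; PE[1][2] trace:
  after 0 — PE[1][2] acc=0, pass-E 0, pass-S 0
  after 1 — PE[1][2] acc=0, pass-E 0, pass-S 0
  after 2 — PE[1][2] acc=0, pass-E 0, pass-S 0
  after 3 — PE[1][2] acc=8, pass-E 4, pass-S 2
RS: PE[1][2] is outside its 2×2 grid.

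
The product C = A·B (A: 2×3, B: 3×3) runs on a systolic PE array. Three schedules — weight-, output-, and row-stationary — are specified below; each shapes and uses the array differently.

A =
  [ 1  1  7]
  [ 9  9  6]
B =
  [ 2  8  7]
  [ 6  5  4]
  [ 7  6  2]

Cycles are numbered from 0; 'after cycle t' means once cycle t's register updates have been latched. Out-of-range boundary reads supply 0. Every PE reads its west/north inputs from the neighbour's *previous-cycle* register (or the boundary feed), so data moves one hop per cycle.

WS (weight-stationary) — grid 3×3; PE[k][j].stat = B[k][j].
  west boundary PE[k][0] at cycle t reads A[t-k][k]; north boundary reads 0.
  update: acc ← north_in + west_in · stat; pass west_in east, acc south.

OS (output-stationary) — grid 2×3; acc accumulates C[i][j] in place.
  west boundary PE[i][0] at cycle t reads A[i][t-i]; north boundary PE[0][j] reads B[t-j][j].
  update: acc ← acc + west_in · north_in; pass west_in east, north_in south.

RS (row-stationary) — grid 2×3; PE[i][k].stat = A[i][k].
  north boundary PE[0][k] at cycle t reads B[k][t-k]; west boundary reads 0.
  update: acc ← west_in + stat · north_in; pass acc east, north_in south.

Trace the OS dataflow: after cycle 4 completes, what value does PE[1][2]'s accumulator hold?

PE[1][2].acc = 99

OS 2×3: PE[1][2] cycle-by-cycle (with neighbour feeds):
  0: (0,2).acc=0  regs=<0,0>
  0: (1,1).acc=0  regs=<0,0>
  0: (1,2).acc=0  regs=<0,0>
  1: (0,2).acc=0  regs=<0,0>
  1: (1,1).acc=0  regs=<0,0>
  1: (1,2).acc=0  regs=<0,0>
  2: (0,2).acc=7  regs=<1,7>
  2: (1,1).acc=72  regs=<9,8>
  2: (1,2).acc=0  regs=<0,0>
  3: (0,2).acc=11  regs=<1,4>
  3: (1,1).acc=117  regs=<9,5>
  3: (1,2).acc=63  regs=<9,7>
  4: (0,2).acc=25  regs=<7,2>
  4: (1,1).acc=153  regs=<6,6>
  4: (1,2).acc=99  regs=<9,4>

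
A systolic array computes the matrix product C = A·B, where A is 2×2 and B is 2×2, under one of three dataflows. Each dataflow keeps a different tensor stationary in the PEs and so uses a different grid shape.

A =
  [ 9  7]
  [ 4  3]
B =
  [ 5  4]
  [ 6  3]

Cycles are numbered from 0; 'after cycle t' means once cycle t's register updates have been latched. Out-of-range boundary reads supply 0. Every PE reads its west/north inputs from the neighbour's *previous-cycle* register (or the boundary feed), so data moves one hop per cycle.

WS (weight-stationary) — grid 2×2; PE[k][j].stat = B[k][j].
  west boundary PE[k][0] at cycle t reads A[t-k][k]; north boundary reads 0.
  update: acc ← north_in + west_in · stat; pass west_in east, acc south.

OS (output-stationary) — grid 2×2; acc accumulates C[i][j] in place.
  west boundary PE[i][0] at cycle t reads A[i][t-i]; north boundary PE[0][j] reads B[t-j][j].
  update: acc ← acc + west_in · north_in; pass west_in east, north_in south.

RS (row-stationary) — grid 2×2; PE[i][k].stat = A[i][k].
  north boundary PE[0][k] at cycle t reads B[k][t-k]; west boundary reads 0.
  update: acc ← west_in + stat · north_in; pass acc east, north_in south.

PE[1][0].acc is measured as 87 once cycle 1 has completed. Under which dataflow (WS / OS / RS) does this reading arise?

dataflow = WS

Under WS (2×2), PE[1][0]:
  [0] (1,0) acc=0 (h:0 v:0)
  [1] (1,0) acc=87 (h:7 v:87)
Under OS (2×2), PE[1][0]:
  [0] (1,0) acc=0 (h:0 v:0)
  [1] (1,0) acc=20 (h:4 v:5)
Under RS (2×2), PE[1][0]:
  [0] (1,0) acc=0 (h:0 v:0)
  [1] (1,0) acc=20 (h:20 v:5)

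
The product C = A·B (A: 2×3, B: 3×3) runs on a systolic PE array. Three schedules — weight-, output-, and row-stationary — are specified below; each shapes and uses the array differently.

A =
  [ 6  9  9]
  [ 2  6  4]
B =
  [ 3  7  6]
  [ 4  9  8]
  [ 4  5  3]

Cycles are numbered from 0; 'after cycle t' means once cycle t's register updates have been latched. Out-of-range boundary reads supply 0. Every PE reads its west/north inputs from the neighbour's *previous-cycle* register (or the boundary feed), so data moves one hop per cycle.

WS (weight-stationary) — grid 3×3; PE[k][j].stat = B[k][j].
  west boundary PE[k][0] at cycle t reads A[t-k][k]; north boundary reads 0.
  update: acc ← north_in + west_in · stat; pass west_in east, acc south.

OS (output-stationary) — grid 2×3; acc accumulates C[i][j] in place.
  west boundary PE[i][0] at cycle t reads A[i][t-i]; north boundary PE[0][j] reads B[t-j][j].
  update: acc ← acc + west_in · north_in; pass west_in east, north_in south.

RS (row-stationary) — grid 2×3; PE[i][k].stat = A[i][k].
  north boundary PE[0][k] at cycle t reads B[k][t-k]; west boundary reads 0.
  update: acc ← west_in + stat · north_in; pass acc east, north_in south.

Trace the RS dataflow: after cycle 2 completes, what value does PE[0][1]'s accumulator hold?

PE[0][1].acc = 123

RS 2×3: PE[0][1] cycle-by-cycle (with neighbour feeds):
  cycle 0: PE[0][0] → acc 18, east 18, south 3
  cycle 0: PE[0][1] → acc 0, east 0, south 0
  cycle 1: PE[0][0] → acc 42, east 42, south 7
  cycle 1: PE[0][1] → acc 54, east 54, south 4
  cycle 2: PE[0][0] → acc 36, east 36, south 6
  cycle 2: PE[0][1] → acc 123, east 123, south 9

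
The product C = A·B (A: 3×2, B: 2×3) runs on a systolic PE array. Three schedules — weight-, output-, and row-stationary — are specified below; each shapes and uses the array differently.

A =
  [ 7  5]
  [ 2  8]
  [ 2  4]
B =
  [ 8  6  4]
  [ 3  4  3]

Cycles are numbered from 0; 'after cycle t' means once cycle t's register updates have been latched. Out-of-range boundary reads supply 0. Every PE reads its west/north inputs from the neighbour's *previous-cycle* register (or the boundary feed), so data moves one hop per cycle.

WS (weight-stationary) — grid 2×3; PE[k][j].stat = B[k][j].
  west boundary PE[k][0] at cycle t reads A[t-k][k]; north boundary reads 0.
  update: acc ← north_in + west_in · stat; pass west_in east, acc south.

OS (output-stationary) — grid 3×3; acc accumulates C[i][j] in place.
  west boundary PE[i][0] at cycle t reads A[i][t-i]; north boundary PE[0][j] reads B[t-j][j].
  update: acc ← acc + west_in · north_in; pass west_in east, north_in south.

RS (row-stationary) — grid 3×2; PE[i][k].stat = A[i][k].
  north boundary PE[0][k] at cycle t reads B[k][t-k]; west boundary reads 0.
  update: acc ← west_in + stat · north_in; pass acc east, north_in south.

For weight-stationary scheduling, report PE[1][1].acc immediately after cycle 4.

WS 2×3: PE[1][1] cycle-by-cycle (with neighbour feeds):
  [0] (0,1) acc=0 (h:0 v:0)
  [0] (1,0) acc=0 (h:0 v:0)
  [0] (1,1) acc=0 (h:0 v:0)
  [1] (0,1) acc=42 (h:7 v:42)
  [1] (1,0) acc=71 (h:5 v:71)
  [1] (1,1) acc=0 (h:0 v:0)
  [2] (0,1) acc=12 (h:2 v:12)
  [2] (1,0) acc=40 (h:8 v:40)
  [2] (1,1) acc=62 (h:5 v:62)
  [3] (0,1) acc=12 (h:2 v:12)
  [3] (1,0) acc=28 (h:4 v:28)
  [3] (1,1) acc=44 (h:8 v:44)
  [4] (0,1) acc=0 (h:0 v:0)
  [4] (1,0) acc=0 (h:0 v:0)
  [4] (1,1) acc=28 (h:4 v:28)

PE[1][1].acc = 28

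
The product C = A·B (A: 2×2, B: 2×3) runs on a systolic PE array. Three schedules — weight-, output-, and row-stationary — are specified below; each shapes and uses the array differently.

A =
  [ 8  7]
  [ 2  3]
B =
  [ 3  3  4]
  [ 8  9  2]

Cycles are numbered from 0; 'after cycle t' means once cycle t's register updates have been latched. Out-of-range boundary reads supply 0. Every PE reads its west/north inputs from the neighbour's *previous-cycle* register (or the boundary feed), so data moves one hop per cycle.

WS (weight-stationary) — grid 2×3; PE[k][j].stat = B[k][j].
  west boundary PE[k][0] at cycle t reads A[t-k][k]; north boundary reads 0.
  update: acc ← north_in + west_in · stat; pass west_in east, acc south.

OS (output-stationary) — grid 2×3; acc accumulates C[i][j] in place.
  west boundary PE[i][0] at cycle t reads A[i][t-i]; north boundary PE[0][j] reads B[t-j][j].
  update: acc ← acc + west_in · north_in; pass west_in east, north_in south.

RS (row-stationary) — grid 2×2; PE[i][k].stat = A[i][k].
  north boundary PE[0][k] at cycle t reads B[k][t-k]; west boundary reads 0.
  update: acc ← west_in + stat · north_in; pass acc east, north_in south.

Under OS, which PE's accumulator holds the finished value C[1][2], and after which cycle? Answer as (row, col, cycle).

OS: C[1][2] accumulates in PE[1][2]:
  [0] (1,2) acc=0 (h:0 v:0)
  [1] (1,2) acc=0 (h:0 v:0)
  [2] (1,2) acc=0 (h:0 v:0)
  [3] (1,2) acc=8 (h:2 v:4)
  [4] (1,2) acc=14 (h:3 v:2)

(row, col, cycle) = (1, 2, 4)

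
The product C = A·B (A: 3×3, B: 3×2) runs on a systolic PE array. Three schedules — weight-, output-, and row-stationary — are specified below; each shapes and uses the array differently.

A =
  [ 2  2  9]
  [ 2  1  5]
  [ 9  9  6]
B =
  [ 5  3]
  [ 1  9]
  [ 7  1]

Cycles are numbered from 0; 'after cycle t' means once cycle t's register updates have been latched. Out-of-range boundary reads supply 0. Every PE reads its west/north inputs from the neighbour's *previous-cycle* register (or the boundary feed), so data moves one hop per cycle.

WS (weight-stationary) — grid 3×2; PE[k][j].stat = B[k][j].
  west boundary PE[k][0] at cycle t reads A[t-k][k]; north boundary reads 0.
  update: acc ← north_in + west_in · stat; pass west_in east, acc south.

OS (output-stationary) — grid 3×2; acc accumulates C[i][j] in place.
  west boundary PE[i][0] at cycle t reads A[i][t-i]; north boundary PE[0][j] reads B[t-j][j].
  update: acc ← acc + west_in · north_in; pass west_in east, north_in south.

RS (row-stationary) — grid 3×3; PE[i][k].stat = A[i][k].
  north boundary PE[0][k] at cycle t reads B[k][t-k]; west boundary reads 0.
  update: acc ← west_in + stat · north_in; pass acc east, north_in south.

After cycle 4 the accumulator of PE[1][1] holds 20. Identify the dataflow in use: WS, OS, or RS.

WS [3×2] PE[1][1] across cycles:
  after 0 — PE[1][1] acc=0, pass-E 0, pass-S 0
  after 1 — PE[1][1] acc=0, pass-E 0, pass-S 0
  after 2 — PE[1][1] acc=24, pass-E 2, pass-S 24
  after 3 — PE[1][1] acc=15, pass-E 1, pass-S 15
  after 4 — PE[1][1] acc=108, pass-E 9, pass-S 108
OS [3×2] PE[1][1] across cycles:
  after 0 — PE[1][1] acc=0, pass-E 0, pass-S 0
  after 1 — PE[1][1] acc=0, pass-E 0, pass-S 0
  after 2 — PE[1][1] acc=6, pass-E 2, pass-S 3
  after 3 — PE[1][1] acc=15, pass-E 1, pass-S 9
  after 4 — PE[1][1] acc=20, pass-E 5, pass-S 1
RS [3×3] PE[1][1] across cycles:
  after 0 — PE[1][1] acc=0, pass-E 0, pass-S 0
  after 1 — PE[1][1] acc=0, pass-E 0, pass-S 0
  after 2 — PE[1][1] acc=11, pass-E 11, pass-S 1
  after 3 — PE[1][1] acc=15, pass-E 15, pass-S 9
  after 4 — PE[1][1] acc=0, pass-E 0, pass-S 0

dataflow = OS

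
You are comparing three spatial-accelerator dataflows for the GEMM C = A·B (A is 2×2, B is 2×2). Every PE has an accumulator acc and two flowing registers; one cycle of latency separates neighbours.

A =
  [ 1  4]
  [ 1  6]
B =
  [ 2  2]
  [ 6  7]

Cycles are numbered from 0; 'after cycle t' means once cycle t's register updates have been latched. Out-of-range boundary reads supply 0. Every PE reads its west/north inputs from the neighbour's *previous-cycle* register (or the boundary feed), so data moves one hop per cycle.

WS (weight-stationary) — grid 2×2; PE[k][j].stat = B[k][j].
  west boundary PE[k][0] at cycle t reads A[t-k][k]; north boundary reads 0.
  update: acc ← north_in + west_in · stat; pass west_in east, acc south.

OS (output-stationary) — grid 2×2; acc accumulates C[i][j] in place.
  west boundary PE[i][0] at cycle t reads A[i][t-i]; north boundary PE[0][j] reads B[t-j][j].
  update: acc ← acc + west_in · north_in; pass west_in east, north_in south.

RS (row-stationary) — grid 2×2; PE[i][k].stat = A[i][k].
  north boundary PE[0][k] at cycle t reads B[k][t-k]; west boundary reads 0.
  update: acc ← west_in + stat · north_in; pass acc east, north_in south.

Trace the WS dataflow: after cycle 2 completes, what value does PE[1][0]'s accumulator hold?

WS 2×2: PE[1][0] cycle-by-cycle (with neighbour feeds):
  c0 r0c0: 2 / 1 / 2
  c0 r1c0: 0 / 0 / 0
  c1 r0c0: 2 / 1 / 2
  c1 r1c0: 26 / 4 / 26
  c2 r0c0: 0 / 0 / 0
  c2 r1c0: 38 / 6 / 38

PE[1][0].acc = 38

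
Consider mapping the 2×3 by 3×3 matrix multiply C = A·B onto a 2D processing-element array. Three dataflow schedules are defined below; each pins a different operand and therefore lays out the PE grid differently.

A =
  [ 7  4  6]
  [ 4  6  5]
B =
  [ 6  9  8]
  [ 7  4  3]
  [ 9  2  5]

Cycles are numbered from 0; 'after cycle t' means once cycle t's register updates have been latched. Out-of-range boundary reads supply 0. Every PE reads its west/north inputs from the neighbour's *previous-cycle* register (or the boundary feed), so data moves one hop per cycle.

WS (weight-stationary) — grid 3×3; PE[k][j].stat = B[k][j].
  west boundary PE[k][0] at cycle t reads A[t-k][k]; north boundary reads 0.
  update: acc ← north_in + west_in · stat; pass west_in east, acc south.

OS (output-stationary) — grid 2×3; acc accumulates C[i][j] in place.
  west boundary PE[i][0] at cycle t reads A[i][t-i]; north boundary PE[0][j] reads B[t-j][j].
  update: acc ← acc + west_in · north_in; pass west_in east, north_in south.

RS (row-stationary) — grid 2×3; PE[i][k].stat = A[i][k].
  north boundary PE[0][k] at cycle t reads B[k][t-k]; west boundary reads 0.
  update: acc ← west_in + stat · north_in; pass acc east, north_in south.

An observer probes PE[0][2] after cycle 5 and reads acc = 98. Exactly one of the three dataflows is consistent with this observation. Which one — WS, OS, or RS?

WS [3×3] PE[0][2] across cycles:
  [0] (0,2) acc=0 (h:0 v:0)
  [1] (0,2) acc=0 (h:0 v:0)
  [2] (0,2) acc=56 (h:7 v:56)
  [3] (0,2) acc=32 (h:4 v:32)
  [4] (0,2) acc=0 (h:0 v:0)
  [5] (0,2) acc=0 (h:0 v:0)
OS [2×3] PE[0][2] across cycles:
  [0] (0,2) acc=0 (h:0 v:0)
  [1] (0,2) acc=0 (h:0 v:0)
  [2] (0,2) acc=56 (h:7 v:8)
  [3] (0,2) acc=68 (h:4 v:3)
  [4] (0,2) acc=98 (h:6 v:5)
  [5] (0,2) acc=98 (h:0 v:0)
RS [2×3] PE[0][2] across cycles:
  [0] (0,2) acc=0 (h:0 v:0)
  [1] (0,2) acc=0 (h:0 v:0)
  [2] (0,2) acc=124 (h:124 v:9)
  [3] (0,2) acc=91 (h:91 v:2)
  [4] (0,2) acc=98 (h:98 v:5)
  [5] (0,2) acc=0 (h:0 v:0)

dataflow = OS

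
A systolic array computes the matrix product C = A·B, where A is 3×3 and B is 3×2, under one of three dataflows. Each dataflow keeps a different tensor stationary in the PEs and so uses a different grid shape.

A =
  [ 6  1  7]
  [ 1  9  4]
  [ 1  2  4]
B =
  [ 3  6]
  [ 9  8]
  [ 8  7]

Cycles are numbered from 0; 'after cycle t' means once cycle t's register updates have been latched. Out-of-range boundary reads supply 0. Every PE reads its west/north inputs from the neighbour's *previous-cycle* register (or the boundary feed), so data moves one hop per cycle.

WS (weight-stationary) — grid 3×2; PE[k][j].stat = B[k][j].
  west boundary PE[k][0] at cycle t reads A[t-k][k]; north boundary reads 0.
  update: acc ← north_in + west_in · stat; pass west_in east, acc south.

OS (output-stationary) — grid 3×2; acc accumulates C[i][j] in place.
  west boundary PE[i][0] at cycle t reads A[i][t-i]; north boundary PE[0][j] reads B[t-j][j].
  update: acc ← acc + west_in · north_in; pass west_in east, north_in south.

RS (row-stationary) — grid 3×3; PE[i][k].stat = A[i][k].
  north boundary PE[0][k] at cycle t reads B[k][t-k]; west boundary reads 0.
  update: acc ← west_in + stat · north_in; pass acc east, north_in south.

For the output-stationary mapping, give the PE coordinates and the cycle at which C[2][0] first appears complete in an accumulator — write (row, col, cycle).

(row, col, cycle) = (2, 0, 4)

OS: C[2][0] accumulates in PE[2][0]:
  t=0 PE[2][0]: acc=0 h=0 v=0
  t=1 PE[2][0]: acc=0 h=0 v=0
  t=2 PE[2][0]: acc=3 h=1 v=3
  t=3 PE[2][0]: acc=21 h=2 v=9
  t=4 PE[2][0]: acc=53 h=4 v=8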